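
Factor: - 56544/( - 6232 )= 372/41 = 2^2*3^1* 31^1*41^(-1) 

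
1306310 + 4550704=5857014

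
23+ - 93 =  - 70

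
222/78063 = 74/26021 = 0.00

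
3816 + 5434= 9250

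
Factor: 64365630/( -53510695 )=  - 2^1*3^1* 7^( - 1)*37^(  -  1)*5903^( - 1 )*306503^1  =  - 1839018/1528877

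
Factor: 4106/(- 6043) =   -  2^1*2053^1 * 6043^(-1)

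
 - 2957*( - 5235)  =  15479895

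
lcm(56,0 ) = 0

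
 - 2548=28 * ( - 91 ) 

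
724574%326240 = 72094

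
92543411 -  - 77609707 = 170153118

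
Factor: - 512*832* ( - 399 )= 2^15*3^1 *7^1*13^1 * 19^1   =  169967616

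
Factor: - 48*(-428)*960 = 2^12 * 3^2*5^1*107^1 = 19722240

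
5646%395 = 116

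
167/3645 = 167/3645 = 0.05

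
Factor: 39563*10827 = 428348601 = 3^3*401^1*39563^1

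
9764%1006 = 710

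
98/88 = 1 + 5/44 = 1.11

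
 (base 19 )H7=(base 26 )CI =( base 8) 512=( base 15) 170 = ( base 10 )330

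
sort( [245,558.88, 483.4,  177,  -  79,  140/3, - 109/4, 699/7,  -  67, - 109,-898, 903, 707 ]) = [- 898,  -  109,-79 ,-67, - 109/4, 140/3,699/7, 177, 245, 483.4,558.88 , 707, 903]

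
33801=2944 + 30857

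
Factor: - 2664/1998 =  - 4/3 = - 2^2*3^( - 1 )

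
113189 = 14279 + 98910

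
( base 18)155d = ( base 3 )101100211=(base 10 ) 7555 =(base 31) 7qm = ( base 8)16603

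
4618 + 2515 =7133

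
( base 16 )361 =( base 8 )1541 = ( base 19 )27A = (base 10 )865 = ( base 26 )177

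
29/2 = 14+ 1/2 = 14.50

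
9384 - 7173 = 2211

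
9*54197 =487773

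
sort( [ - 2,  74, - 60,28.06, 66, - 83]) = [ - 83, - 60,  -  2,28.06,66, 74 ]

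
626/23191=626/23191 = 0.03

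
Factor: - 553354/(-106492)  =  2^( - 1)* 79^(-1)*821^1  =  821/158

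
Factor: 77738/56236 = 47/34 = 2^( - 1 )  *  17^(  -  1)*47^1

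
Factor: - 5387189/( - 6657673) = 11^( - 1 ) * 73^(- 1 )  *  8291^(-1 )*5387189^1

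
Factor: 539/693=3^( - 2) * 7^1 = 7/9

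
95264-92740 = 2524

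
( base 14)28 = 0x24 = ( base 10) 36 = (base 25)1B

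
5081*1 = 5081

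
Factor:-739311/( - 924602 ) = 2^(  -  1 )*3^1*7^( - 1)*211^( - 1 )*281^1*313^( - 1 )*877^1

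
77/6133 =77/6133 = 0.01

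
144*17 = 2448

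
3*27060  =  81180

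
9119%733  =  323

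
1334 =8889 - 7555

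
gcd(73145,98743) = 1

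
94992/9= 10554 + 2/3 = 10554.67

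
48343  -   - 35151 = 83494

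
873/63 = 13 + 6/7 = 13.86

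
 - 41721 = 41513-83234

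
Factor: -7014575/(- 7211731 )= 5^2*179^ ( - 1)*40289^( - 1)*280583^1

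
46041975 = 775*59409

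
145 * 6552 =950040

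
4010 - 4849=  - 839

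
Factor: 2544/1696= 2^(-1 )*3^1 = 3/2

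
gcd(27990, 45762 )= 6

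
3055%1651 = 1404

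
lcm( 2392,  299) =2392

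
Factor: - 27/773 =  - 3^3 * 773^(  -  1)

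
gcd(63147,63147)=63147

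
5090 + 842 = 5932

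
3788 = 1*3788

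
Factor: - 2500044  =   - 2^2*3^1*208337^1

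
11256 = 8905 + 2351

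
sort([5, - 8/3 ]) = [ - 8/3,  5 ]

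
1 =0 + 1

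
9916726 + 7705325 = 17622051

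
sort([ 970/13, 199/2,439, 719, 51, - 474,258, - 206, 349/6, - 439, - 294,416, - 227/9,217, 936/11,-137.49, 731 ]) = [ - 474, - 439, - 294, - 206,- 137.49, - 227/9, 51,349/6 , 970/13,936/11, 199/2,217,258,416 , 439,  719,731]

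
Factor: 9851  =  9851^1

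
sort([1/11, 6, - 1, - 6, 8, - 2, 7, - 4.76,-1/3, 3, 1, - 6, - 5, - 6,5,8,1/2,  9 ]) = [-6, - 6, - 6, - 5,- 4.76, - 2, - 1,- 1/3, 1/11, 1/2, 1, 3,  5, 6,  7, 8 , 8,9]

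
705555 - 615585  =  89970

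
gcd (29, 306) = 1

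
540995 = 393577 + 147418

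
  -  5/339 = - 5/339 = - 0.01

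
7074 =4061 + 3013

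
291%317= 291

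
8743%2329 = 1756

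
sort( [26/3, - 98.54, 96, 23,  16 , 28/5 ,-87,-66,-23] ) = [ - 98.54, - 87, - 66, - 23,28/5 , 26/3, 16,23, 96] 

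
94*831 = 78114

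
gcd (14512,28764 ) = 4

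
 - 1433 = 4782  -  6215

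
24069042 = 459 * 52438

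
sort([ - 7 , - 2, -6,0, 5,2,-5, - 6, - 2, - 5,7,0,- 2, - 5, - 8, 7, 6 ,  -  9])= [ - 9, - 8, - 7, - 6, - 6, - 5, - 5, - 5, - 2, - 2, - 2,0,  0, 2, 5,6,7, 7]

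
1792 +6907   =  8699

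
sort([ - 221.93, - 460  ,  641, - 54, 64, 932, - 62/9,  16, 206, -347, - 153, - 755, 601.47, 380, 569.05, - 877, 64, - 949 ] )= [ - 949, - 877, - 755, - 460, - 347, - 221.93, - 153, - 54, - 62/9,16, 64, 64,206, 380,569.05, 601.47,641,932]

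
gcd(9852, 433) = 1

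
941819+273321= 1215140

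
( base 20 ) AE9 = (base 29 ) 52q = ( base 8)10301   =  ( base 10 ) 4289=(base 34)3O5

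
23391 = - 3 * (- 7797)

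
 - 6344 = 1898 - 8242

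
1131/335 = 1131/335 = 3.38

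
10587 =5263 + 5324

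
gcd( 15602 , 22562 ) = 58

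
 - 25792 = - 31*832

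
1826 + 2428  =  4254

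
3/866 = 3/866 = 0.00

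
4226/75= 56 + 26/75 =56.35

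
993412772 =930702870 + 62709902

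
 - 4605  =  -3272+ -1333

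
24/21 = 1 + 1/7 = 1.14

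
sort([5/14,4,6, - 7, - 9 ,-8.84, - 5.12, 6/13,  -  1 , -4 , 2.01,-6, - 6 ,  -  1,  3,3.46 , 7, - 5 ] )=[ - 9, - 8.84,-7, - 6, - 6, - 5.12  ,  -  5, - 4,-1, - 1, 5/14 , 6/13,2.01, 3 , 3.46,  4,  6,7 ]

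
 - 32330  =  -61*530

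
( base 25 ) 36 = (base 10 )81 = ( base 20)41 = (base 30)2L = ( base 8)121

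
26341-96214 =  - 69873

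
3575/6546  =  3575/6546 =0.55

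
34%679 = 34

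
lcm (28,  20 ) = 140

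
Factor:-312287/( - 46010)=2^( - 1)*5^(- 1 ) * 43^(- 1)*59^1*67^1 * 79^1*107^( - 1)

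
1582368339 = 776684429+805683910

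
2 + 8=10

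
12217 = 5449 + 6768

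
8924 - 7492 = 1432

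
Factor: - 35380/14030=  - 2^1*23^( - 1 )*29^1 = - 58/23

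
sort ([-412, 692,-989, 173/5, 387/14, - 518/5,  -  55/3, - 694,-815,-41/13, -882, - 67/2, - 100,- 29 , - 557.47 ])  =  [ - 989, - 882, - 815, - 694, - 557.47, - 412, -518/5, - 100, - 67/2, - 29,-55/3, - 41/13,387/14, 173/5 , 692]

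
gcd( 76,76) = 76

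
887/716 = 887/716 = 1.24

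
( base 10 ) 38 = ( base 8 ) 46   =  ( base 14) 2a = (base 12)32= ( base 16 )26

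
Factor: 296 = 2^3 * 37^1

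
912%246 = 174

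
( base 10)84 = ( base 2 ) 1010100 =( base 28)30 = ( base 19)48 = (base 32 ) 2K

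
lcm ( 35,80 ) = 560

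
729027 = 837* 871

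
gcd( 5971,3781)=1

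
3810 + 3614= 7424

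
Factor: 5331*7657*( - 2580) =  - 105314224860 = -2^2*3^2*5^1*13^1*19^1*31^1*43^1*1777^1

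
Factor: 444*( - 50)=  - 2^3*3^1*5^2*37^1 = - 22200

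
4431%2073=285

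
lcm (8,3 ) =24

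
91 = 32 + 59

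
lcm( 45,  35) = 315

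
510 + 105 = 615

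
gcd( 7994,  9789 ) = 1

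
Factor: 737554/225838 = 239^1*1543^1* 112919^(  -  1 ) =368777/112919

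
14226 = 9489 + 4737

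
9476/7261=9476/7261 = 1.31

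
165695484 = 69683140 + 96012344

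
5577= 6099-522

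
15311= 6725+8586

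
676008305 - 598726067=77282238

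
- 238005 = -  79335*3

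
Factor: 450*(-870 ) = -2^2*3^3*5^3*29^1 =- 391500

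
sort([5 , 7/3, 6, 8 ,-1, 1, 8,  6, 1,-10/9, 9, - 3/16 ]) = [ - 10/9, - 1, - 3/16,1, 1,7/3, 5,  6,6,8, 8, 9]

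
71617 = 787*91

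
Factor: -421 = - 421^1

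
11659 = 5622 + 6037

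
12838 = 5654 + 7184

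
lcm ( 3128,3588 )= 121992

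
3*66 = 198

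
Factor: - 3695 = - 5^1*739^1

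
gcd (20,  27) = 1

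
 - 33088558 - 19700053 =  - 52788611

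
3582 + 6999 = 10581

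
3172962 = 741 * 4282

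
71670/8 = 8958 + 3/4 = 8958.75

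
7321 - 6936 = 385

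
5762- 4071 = 1691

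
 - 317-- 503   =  186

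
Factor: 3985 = 5^1*797^1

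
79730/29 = 2749 + 9/29 = 2749.31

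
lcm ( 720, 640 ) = 5760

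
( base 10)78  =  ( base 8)116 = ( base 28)2M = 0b1001110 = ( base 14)58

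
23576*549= 12943224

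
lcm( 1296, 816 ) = 22032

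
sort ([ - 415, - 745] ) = [ - 745 ,-415 ] 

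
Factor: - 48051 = - 3^2 * 19^1 * 281^1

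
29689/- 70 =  - 29689/70  =  - 424.13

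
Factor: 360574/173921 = 2^1*11^( -1 ) * 97^( - 1 ) *163^(-1 ) * 180287^1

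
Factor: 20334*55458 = 1127682972 = 2^2*3^4*13^1*79^1*3389^1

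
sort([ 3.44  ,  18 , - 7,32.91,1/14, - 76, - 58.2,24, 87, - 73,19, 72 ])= [ - 76, - 73, - 58.2,-7,  1/14, 3.44,18, 19,  24,32.91, 72, 87 ]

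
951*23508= 22356108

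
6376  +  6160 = 12536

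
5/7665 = 1/1533 = 0.00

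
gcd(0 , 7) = 7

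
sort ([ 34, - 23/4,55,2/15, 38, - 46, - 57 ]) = [ - 57, - 46,-23/4 , 2/15,  34,38,55]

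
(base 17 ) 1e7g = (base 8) 21606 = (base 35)7ET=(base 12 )531a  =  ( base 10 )9094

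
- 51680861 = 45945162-97626023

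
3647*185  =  674695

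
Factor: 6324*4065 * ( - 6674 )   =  -2^3 * 3^2*5^1*17^1*31^1*47^1*71^1*271^1 = - 171568918440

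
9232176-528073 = 8704103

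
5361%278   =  79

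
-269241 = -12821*21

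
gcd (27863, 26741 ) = 187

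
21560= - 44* (-490)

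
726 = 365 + 361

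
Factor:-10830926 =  - 2^1 * 43^1*125941^1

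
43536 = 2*21768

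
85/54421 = 85/54421  =  0.00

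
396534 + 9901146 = 10297680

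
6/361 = 6/361 = 0.02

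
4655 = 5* 931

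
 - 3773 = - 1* 3773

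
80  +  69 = 149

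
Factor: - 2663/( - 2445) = 3^( - 1)*5^( - 1)*163^( - 1)*2663^1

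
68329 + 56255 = 124584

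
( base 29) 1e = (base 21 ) 21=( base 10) 43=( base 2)101011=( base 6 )111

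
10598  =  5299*2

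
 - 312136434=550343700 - 862480134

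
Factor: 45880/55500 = 62/75=2^1*3^ ( - 1)*5^(-2)*31^1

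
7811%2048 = 1667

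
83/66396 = 83/66396 = 0.00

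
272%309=272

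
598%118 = 8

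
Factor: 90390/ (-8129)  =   - 2^1 *3^1 * 5^1*  11^( - 1 ) * 23^1* 131^1 * 739^(-1 ) 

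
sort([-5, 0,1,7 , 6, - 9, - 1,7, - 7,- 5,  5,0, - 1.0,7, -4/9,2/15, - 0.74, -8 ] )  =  [ - 9,-8,-7,-5, - 5, - 1, - 1.0, - 0.74, - 4/9,0,0, 2/15,1,5,6,7,7,7] 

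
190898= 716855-525957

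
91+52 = 143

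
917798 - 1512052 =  - 594254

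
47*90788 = 4267036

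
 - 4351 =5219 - 9570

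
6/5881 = 6/5881  =  0.00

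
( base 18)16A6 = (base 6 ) 100510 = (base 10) 7962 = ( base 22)G9K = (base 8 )17432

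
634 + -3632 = -2998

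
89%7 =5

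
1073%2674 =1073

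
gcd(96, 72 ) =24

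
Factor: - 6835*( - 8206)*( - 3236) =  - 181500800360 = - 2^3*5^1*11^1*373^1 *809^1*1367^1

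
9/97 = 9/97= 0.09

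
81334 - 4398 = 76936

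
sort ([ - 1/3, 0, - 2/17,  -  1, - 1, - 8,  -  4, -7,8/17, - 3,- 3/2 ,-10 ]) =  [-10, - 8, - 7,  -  4, - 3,-3/2, - 1, - 1, - 1/3,-2/17, 0,8/17] 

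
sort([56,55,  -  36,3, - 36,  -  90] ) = [  -  90, - 36, - 36,3,55,56] 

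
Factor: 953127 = 3^4 * 7^1*41^2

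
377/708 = 377/708=0.53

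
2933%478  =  65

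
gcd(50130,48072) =6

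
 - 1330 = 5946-7276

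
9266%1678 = 876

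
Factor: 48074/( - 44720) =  - 2^(  -  3 )*5^( - 1)* 43^1 = -43/40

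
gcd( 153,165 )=3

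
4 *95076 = 380304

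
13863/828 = 4621/276  =  16.74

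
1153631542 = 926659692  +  226971850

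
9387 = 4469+4918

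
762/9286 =381/4643 =0.08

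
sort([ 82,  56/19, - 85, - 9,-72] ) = [  -  85 , - 72, - 9, 56/19,82] 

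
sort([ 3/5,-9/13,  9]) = [ - 9/13 , 3/5, 9 ]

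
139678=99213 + 40465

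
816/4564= 204/1141 = 0.18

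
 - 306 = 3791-4097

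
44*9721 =427724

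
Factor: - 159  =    -  3^1*53^1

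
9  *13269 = 119421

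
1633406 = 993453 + 639953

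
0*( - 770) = 0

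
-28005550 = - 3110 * 9005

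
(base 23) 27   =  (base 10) 53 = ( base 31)1M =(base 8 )65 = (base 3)1222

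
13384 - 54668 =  -41284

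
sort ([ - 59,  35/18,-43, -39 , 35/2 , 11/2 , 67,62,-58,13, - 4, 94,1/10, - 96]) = [ - 96,-59, - 58, - 43, - 39, - 4, 1/10,35/18, 11/2,13,35/2, 62,67,94]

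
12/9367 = 12/9367= 0.00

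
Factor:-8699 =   -  8699^1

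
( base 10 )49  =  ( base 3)1211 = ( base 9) 54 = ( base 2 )110001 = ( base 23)23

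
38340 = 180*213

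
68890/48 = 1435 + 5/24 = 1435.21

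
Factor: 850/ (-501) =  - 2^1* 3^( - 1)*5^2*17^1*167^(-1)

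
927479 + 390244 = 1317723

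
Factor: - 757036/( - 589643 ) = 2^2 * 7^1 * 19^1 *1423^1*589643^( - 1 ) 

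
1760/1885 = 352/377 =0.93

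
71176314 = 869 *81906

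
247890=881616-633726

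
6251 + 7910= 14161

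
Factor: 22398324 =2^2 * 3^1*13^1*29^1*4951^1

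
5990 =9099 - 3109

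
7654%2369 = 547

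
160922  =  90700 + 70222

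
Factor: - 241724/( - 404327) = 2^2*11^( - 1) * 59^( - 1)*97^1=388/649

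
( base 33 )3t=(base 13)9b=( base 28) 4g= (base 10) 128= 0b10000000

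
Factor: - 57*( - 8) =456 = 2^3*3^1*19^1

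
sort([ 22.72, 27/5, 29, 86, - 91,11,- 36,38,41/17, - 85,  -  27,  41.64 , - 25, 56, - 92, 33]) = [ - 92, - 91, - 85, - 36, - 27, - 25, 41/17, 27/5, 11,22.72, 29,  33, 38,41.64,56, 86]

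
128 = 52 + 76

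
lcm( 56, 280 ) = 280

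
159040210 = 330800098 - 171759888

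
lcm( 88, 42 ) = 1848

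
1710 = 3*570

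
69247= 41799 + 27448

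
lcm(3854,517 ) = 42394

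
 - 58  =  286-344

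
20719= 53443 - 32724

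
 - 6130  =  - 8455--2325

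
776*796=617696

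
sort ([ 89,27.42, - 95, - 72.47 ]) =[ - 95, - 72.47, 27.42,89]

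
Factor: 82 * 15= 2^1*3^1 * 5^1 *41^1=1230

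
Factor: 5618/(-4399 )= - 2^1*53^1 * 83^ ( - 1 ) = -  106/83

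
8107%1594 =137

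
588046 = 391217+196829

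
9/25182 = 1/2798  =  0.00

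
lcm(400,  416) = 10400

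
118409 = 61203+57206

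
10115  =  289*35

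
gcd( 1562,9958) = 2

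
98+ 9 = 107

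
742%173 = 50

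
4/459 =4/459 =0.01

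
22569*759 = 17129871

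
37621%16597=4427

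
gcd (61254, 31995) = 9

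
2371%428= 231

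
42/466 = 21/233 = 0.09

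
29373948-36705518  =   - 7331570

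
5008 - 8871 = -3863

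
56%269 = 56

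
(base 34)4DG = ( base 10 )5082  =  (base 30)5JC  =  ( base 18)fc6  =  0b1001111011010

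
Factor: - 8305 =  - 5^1*11^1*151^1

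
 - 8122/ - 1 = 8122/1  =  8122.00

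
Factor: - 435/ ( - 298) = 2^( - 1)*3^1*5^1*29^1 * 149^(-1 ) 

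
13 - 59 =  - 46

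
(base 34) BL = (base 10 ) 395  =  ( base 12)28b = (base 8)613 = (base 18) 13h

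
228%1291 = 228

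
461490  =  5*92298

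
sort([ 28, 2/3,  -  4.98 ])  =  [ - 4.98 , 2/3, 28 ] 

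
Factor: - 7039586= - 2^1*3519793^1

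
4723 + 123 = 4846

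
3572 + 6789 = 10361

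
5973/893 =6  +  615/893 = 6.69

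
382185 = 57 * 6705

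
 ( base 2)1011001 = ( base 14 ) 65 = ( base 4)1121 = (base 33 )2n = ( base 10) 89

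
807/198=4 + 5/66 = 4.08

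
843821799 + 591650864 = 1435472663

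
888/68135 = 888/68135 = 0.01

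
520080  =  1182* 440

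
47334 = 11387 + 35947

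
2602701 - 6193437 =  - 3590736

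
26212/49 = 534 + 46/49 = 534.94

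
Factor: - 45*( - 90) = 2^1*3^4*5^2 = 4050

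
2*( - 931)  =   - 1862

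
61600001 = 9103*6767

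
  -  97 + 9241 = 9144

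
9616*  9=86544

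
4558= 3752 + 806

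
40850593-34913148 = 5937445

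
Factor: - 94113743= - 53^1*1775731^1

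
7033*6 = 42198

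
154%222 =154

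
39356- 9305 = 30051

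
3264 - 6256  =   - 2992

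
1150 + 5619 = 6769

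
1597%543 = 511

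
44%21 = 2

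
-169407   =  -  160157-9250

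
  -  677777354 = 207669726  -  885447080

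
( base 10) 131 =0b10000011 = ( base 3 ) 11212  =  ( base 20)6B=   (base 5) 1011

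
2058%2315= 2058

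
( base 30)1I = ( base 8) 60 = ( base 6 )120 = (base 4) 300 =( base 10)48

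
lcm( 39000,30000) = 390000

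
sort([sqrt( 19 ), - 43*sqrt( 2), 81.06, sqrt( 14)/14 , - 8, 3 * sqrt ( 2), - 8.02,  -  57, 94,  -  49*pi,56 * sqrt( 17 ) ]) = [-49*pi,-43 * sqrt(2),-57, - 8.02, - 8, sqrt (14) /14 , 3 * sqrt(2), sqrt( 19),81.06,  94  ,  56*sqrt(17 )]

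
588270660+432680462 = 1020951122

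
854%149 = 109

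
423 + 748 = 1171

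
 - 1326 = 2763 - 4089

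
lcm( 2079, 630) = 20790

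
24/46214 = 12/23107 = 0.00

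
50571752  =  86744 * 583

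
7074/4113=1 + 329/457 = 1.72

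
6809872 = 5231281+1578591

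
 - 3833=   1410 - 5243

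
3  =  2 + 1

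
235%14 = 11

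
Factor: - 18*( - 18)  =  2^2*3^4 = 324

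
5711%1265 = 651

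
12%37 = 12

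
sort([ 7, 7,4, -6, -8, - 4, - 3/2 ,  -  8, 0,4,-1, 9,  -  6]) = [- 8, - 8, - 6, -6, - 4,-3/2, - 1,0, 4,4,7 , 7,9 ] 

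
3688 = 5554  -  1866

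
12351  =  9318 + 3033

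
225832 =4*56458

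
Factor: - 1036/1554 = - 2^1*3^ ( - 1) = -  2/3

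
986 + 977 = 1963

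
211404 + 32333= 243737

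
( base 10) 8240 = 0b10000000110000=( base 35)6PF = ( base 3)102022012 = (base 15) 2695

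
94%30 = 4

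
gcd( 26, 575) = 1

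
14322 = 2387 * 6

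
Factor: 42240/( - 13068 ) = - 320/99 = - 2^6* 3^( - 2)*5^1*11^( - 1) 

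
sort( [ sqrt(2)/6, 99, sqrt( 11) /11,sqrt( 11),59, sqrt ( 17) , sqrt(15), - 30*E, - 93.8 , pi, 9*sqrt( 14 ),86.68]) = [ - 93.8, - 30*E,sqrt(2)/6,  sqrt (11) /11,pi, sqrt( 11 ),  sqrt( 15),  sqrt(17 ), 9*sqrt( 14),  59 , 86.68,99] 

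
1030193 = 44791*23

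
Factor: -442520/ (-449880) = 481/489 = 3^(- 1)*  13^1*37^1*163^ (  -  1)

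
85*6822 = 579870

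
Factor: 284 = 2^2  *  71^1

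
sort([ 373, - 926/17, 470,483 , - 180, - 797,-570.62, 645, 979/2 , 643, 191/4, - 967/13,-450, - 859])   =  [ - 859, - 797, - 570.62, - 450,- 180, - 967/13, - 926/17, 191/4,373,470,483,979/2, 643,645] 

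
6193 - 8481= - 2288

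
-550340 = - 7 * 78620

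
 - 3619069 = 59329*(-61)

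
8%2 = 0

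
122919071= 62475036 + 60444035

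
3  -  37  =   - 34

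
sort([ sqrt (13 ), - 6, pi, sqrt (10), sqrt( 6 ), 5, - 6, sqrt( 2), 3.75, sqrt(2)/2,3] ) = [ - 6, - 6 , sqrt(2) /2,sqrt( 2 ), sqrt( 6 ), 3,pi , sqrt( 10 ), sqrt( 13 ), 3.75, 5 ] 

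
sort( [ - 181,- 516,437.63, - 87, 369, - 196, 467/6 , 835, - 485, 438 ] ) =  [ - 516,-485, - 196, - 181, -87, 467/6, 369,437.63, 438,835]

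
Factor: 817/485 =5^(  -  1)*19^1*43^1*97^(  -  1) 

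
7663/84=91+19/84=91.23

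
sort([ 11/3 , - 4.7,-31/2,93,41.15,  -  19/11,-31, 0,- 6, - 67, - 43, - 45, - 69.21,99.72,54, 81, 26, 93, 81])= [  -  69.21, - 67, - 45,  -  43,  -  31, - 31/2, - 6 ,-4.7,-19/11, 0 , 11/3, 26,41.15, 54, 81,81, 93, 93,99.72 ] 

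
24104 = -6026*( - 4)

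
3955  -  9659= - 5704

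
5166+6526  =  11692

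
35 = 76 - 41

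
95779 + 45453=141232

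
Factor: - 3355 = -5^1*11^1*61^1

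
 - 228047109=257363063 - 485410172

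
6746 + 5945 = 12691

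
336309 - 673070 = -336761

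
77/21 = 11/3 = 3.67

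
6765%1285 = 340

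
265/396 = 265/396 = 0.67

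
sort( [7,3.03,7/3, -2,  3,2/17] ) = [ - 2,2/17,  7/3,3 , 3.03, 7] 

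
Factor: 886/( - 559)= -2^1*13^( - 1)*43^( - 1 )*443^1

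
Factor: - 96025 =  - 5^2*23^1*167^1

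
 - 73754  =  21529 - 95283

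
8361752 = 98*85324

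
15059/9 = 1673 + 2/9 = 1673.22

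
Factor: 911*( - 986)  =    -  898246 = - 2^1 *17^1*29^1* 911^1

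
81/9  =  9 = 9.00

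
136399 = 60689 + 75710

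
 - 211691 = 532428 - 744119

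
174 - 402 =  - 228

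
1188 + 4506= 5694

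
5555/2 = 5555/2 = 2777.50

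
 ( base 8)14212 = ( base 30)6tc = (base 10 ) 6282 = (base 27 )8GI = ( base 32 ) 64A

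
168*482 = 80976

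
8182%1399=1187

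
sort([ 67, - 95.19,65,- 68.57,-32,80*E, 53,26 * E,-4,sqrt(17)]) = [-95.19, - 68.57, - 32, - 4, sqrt( 17),53,65,67,26*E,80 * E] 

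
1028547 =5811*177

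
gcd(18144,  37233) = 189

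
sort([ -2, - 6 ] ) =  [-6,  -  2] 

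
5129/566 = 5129/566 = 9.06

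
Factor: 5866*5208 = 2^4*3^1*7^2*31^1*419^1  =  30550128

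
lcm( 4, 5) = 20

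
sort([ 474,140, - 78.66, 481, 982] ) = [ - 78.66, 140,474, 481, 982 ]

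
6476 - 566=5910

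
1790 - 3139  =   - 1349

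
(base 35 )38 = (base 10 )113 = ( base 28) 41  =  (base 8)161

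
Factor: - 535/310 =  - 107/62 = - 2^(-1) * 31^(  -  1)*107^1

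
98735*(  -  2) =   -  197470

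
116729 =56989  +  59740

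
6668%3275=118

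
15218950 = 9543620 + 5675330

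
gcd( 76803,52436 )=1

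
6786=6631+155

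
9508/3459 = 9508/3459 = 2.75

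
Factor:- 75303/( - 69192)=2^(  -  3 )*3^1 * 31^( - 2 )*2789^1  =  8367/7688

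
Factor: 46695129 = 3^1*13^1*23^1 *52057^1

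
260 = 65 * 4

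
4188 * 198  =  829224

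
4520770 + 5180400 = 9701170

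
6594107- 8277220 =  -1683113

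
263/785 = 263/785 =0.34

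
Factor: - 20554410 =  - 2^1*3^1*5^1*23^1*29789^1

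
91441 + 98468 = 189909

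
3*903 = 2709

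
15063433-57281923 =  - 42218490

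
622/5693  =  622/5693= 0.11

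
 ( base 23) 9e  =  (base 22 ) A1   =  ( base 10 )221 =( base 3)22012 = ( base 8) 335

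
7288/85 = 85 + 63/85 = 85.74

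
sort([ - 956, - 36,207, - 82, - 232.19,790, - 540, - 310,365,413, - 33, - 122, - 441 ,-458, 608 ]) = [  -  956, - 540,-458 ,-441, - 310,-232.19, - 122, - 82, - 36, - 33,207,365, 413,608,790 ]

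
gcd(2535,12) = 3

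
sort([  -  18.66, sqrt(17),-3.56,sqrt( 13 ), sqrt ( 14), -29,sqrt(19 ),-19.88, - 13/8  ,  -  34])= [  -  34,-29,  -  19.88, - 18.66, - 3.56, -13/8 , sqrt( 13), sqrt(14),sqrt( 17),sqrt( 19)] 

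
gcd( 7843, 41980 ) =1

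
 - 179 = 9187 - 9366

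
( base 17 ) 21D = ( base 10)608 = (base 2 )1001100000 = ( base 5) 4413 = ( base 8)1140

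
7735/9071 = 7735/9071 = 0.85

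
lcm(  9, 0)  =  0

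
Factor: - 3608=  -  2^3*11^1*41^1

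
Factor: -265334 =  - 2^1 * 132667^1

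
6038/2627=6038/2627 = 2.30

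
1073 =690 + 383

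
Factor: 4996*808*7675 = 30982194400 = 2^5*5^2*  101^1*307^1*1249^1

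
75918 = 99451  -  23533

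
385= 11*35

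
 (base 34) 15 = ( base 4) 213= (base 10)39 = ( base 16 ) 27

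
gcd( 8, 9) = 1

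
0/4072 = 0 = 0.00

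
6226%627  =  583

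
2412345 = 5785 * 417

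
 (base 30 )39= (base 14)71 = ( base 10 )99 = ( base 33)30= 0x63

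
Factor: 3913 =7^1 * 13^1* 43^1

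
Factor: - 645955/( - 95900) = 943/140 = 2^( - 2 )*5^( - 1 ) * 7^( - 1)*23^1*41^1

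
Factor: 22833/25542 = 2^( - 1 )*3^( - 1)*11^( - 1 )*59^1 = 59/66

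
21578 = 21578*1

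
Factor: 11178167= 7^1*11^1*13^2*859^1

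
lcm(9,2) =18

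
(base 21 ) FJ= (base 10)334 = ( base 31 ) AO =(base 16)14e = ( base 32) ae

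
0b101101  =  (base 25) 1k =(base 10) 45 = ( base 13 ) 36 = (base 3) 1200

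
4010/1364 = 2005/682 = 2.94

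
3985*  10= 39850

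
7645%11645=7645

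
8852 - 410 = 8442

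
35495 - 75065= -39570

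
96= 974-878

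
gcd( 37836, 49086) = 18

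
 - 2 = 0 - 2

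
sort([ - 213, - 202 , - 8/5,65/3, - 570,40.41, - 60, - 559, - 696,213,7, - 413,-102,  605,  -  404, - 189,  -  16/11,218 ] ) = [ - 696, - 570,-559 , - 413, - 404, - 213, - 202,- 189, - 102 , - 60, - 8/5,-16/11, 7,65/3,40.41,213, 218,605 ]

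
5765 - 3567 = 2198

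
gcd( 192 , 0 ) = 192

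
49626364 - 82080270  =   - 32453906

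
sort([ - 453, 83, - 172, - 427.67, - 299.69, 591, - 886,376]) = [ - 886,-453, - 427.67, - 299.69, -172, 83, 376,591]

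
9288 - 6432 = 2856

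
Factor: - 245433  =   - 3^1*23^1 * 3557^1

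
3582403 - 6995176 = -3412773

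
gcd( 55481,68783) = 1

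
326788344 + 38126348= 364914692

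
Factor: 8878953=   3^1*2959651^1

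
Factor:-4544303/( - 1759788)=2^( - 2)*3^( - 2)*37^1*48883^(-1)*122819^1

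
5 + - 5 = 0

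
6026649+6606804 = 12633453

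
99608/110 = 49804/55 = 905.53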